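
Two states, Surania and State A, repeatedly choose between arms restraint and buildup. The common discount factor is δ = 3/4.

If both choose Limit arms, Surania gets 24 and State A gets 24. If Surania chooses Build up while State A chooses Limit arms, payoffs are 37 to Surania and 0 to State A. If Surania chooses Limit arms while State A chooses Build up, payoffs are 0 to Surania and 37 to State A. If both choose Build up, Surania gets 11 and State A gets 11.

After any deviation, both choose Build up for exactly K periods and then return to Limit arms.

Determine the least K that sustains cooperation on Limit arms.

2

No profitable deviation requires (24−11)(δ+…+δ^K) ≥ 37−24, i.e. δ+…+δ^K ≥ 1 ≈ 1.0000.
With δ = 3/4, the partial sums are K=1: 0.7500, K=2: 1.3125.
K = 2 is the first length at which the sum reaches 1.0000.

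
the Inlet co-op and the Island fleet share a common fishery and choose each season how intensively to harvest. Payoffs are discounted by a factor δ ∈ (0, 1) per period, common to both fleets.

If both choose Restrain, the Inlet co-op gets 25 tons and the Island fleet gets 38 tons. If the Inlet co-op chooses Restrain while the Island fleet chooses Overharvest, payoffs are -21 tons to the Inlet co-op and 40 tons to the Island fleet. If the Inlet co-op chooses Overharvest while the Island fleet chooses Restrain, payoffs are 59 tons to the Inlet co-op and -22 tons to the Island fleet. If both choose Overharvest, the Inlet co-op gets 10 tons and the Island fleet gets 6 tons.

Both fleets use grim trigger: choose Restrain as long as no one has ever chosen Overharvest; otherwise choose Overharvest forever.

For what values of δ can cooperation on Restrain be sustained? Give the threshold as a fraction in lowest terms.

the Inlet co-op: cooperation gives 25 each period; deviation gives 59 once then 10 forever.
  25/(1−δ) ≥ 59 + 10δ/(1−δ) ⇒ δ ≥ 34/49.
the Island fleet: cooperation gives 38 each period; deviation gives 40 once then 6 forever.
  δ ≥ 2/34 = 1/17.
Both must hold, so the binding constraint is the Inlet co-op's: δ ≥ 34/49.

34/49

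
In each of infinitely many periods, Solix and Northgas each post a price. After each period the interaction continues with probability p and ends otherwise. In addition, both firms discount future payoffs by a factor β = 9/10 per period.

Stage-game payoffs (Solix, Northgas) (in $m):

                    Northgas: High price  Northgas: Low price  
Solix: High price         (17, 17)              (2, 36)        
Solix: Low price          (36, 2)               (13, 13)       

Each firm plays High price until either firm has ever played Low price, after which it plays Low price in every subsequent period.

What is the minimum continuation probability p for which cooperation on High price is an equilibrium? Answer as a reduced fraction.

190/207

Expected continuation weight on next period's payoff is β·p = 9/10·p, which plays the role of the discount factor.
Cooperation requires 9/10·p ≥ (36−17)/(36−13) = 19/23, hence p ≥ 190/207.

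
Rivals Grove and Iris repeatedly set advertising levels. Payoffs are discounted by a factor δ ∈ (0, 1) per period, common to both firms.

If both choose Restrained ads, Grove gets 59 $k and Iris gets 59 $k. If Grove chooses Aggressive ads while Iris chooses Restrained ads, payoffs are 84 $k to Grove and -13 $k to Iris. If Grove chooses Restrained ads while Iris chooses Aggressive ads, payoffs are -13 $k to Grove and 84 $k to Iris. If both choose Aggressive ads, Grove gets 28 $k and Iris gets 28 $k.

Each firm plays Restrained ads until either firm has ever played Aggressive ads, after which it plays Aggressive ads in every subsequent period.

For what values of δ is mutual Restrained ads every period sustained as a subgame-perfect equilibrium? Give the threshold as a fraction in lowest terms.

25/56

Under grim trigger the critical discount factor is (T−C)/(T−P) with T = 84, C = 59, P = 28.
δ* = (84−59)/(84−28) = 25/56.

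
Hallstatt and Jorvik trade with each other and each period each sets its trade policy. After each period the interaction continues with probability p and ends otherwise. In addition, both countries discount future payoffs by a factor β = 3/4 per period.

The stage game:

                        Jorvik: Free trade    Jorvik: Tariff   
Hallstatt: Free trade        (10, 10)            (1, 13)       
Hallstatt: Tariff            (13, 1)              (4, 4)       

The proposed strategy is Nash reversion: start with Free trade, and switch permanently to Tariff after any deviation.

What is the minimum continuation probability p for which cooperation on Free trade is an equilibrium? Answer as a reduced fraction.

4/9

With continuation probability p and discount β, the effective per-period discount factor is βp.
Grim-trigger IC: βp ≥ (13−10)/(13−4) = 1/3.
So p ≥ (1/3)/(3/4) = 4/9.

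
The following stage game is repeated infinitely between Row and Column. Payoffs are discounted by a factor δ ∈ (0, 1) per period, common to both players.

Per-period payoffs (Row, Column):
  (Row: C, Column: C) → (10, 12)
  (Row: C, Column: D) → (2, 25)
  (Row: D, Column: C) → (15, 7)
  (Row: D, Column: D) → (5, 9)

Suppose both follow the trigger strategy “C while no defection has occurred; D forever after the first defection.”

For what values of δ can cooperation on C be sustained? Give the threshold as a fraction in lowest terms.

13/16

Row's threshold: (15−10)/(15−5) = 1/2.
Column's threshold: (25−12)/(25−9) = 13/16.
1/2 < 13/16, so Column binds and δ* = 13/16.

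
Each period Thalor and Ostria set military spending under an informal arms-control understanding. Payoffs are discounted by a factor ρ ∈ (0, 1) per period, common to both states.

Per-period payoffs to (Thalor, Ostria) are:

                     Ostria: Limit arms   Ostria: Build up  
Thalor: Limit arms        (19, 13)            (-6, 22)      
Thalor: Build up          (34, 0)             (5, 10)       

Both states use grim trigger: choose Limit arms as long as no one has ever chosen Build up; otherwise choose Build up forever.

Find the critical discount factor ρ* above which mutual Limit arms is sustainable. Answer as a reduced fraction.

Thalor's threshold: (34−19)/(34−5) = 15/29.
Ostria's threshold: (22−13)/(22−10) = 3/4.
15/29 < 3/4, so Ostria binds and ρ* = 3/4.

3/4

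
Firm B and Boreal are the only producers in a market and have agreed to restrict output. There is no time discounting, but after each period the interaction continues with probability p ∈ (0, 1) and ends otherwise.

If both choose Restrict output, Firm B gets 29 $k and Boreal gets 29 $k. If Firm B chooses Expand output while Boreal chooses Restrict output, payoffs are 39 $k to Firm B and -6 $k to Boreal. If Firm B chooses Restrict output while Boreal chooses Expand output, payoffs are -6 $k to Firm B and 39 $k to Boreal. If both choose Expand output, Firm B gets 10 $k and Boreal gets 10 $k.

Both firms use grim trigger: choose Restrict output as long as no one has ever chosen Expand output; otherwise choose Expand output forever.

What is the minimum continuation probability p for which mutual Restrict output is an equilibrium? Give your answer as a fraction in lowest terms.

10/29

Expected cooperation value is 29 + p·29 + p²·29 + … = 29/(1−p); deviation gives 39 + p·10/(1−p).
29 ≥ 39(1−p) + 10p ⇒ 29p ≥ 10 ⇒ p ≥ 10/29.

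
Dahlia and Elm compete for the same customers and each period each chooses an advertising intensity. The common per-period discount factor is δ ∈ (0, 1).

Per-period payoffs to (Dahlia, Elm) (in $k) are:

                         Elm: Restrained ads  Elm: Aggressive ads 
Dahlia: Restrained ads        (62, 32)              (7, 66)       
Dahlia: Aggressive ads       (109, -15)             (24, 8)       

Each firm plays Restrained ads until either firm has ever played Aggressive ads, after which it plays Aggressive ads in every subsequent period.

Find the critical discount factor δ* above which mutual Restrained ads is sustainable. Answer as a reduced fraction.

Dahlia's threshold: (109−62)/(109−24) = 47/85.
Elm's threshold: (66−32)/(66−8) = 17/29.
47/85 < 17/29, so Elm binds and δ* = 17/29.

17/29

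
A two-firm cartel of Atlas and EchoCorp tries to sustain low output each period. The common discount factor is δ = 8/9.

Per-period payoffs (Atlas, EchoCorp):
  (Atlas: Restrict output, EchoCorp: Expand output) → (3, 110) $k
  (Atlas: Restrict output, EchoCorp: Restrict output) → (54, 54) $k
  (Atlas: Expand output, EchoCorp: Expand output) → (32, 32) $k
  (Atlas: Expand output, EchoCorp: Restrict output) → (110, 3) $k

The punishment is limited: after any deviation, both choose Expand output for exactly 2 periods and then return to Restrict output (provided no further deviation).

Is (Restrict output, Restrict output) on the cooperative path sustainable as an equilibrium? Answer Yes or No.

A one-shot deviation gives 110 now, then 32 for 2 periods, then back to 54.
Gain from deviating: (110−54) today; loss: (54−32) in each of the next 2 periods.
No-deviation condition: (54−32)(δ+…+δ^2) ≥ 110−54, i.e. δ+…+δ^2 ≥ 28/11.
At δ = 8/9: δ+…+δ^2 = 1.6790 < 2.5455.
So cooperation is not sustainable.

No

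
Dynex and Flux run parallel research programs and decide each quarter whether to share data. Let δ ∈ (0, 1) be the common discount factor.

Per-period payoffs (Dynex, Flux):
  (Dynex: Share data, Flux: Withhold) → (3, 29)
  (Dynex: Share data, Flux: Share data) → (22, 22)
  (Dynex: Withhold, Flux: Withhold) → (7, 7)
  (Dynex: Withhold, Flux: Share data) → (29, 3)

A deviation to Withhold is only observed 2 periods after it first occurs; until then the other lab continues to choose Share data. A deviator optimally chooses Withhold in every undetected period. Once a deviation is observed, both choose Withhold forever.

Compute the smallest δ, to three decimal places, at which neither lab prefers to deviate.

A deviator earns 29 for 2 periods, then 7 forever; cooperating earns 22 forever. Multiplying the IC by (1−δ):
22 ≥ 29(1−δ^2) + 7δ^2, so 22·δ^2 ≥ 7 and δ^2 ≥ 7/22.
δ ≥ (7/22)^(1/2) ≈ 0.564.

0.564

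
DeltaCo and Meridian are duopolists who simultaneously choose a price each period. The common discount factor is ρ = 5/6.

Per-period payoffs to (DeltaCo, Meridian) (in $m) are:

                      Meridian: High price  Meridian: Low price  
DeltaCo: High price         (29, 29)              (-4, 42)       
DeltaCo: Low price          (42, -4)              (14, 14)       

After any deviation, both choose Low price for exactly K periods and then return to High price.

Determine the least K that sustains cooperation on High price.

IC: ρ(1−ρ^K)/(1−ρ) ≥ (42−29)/(29−14) = 13/15.
With ρ = 5/6: need 1 − ρ^K ≥ 13/15·(1−5/6)/(5/6), i.e. ρ^K ≤ 0.8267.
Since (5/6)^1 = 0.8333 and (5/6)^2 = 0.6944, the smallest such K is 2.

2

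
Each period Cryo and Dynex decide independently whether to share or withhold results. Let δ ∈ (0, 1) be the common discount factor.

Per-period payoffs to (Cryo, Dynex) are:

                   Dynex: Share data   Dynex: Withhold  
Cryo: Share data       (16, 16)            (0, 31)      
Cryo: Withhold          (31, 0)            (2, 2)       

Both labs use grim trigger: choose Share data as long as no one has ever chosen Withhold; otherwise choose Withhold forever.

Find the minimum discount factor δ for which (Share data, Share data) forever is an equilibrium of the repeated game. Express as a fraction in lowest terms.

Under grim trigger the critical discount factor is (T−C)/(T−P) with T = 31, C = 16, P = 2.
δ* = (31−16)/(31−2) = 15/29.

15/29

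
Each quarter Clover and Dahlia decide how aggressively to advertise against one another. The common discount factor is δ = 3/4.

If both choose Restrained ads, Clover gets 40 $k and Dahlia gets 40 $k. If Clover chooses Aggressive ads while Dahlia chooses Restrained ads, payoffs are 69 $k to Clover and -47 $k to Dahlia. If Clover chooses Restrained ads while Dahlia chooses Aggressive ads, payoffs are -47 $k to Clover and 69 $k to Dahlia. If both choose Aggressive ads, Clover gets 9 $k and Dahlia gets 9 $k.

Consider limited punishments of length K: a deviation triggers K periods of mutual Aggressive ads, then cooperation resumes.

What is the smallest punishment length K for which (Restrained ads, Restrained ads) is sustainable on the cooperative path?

Need Σ_{k=1}^{K} δ^k ≥ (69−40)/(40−9) = 0.9355 at δ = 3/4.
At K = 1 the sum is 0.7500 < 0.9355; at K = 2 it is 1.3125 ≥ 0.9355.
So the minimum punishment length is K = 2.

2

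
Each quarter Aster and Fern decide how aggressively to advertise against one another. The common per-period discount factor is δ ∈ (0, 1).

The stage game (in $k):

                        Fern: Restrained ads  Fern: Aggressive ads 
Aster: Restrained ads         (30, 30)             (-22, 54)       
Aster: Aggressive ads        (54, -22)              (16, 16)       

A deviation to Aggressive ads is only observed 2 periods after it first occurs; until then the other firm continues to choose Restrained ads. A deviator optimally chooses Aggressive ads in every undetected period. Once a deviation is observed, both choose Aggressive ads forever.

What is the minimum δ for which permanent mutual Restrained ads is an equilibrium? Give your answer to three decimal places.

A deviator earns 54 for 2 periods, then 16 forever; cooperating earns 30 forever. Multiplying the IC by (1−δ):
30 ≥ 54(1−δ^2) + 16δ^2, so 38·δ^2 ≥ 24 and δ^2 ≥ 12/19.
δ ≥ (12/19)^(1/2) ≈ 0.795.

0.795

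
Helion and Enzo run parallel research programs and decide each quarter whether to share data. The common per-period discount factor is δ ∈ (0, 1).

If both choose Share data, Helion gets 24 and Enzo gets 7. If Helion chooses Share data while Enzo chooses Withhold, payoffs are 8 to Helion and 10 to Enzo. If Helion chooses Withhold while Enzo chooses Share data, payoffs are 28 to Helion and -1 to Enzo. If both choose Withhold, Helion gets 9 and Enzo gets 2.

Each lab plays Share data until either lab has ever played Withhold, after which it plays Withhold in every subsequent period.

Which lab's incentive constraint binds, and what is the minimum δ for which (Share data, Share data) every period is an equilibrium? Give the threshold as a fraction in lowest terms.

Helion's threshold: (28−24)/(28−9) = 4/19.
Enzo's threshold: (10−7)/(10−2) = 3/8.
4/19 < 3/8, so Enzo binds and δ* = 3/8.

Enzo; δ ≥ 3/8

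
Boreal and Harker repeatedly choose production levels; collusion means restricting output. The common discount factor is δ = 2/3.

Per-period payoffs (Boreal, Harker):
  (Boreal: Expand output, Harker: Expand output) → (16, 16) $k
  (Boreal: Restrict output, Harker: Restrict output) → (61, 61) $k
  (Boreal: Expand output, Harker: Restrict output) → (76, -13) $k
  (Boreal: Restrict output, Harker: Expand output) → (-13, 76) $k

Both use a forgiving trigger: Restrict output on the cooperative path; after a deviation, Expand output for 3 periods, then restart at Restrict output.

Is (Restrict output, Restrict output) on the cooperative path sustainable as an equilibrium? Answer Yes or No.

A one-shot deviation gives 76 now, then 16 for 3 periods, then back to 61.
Gain from deviating: (76−61) today; loss: (61−16) in each of the next 3 periods.
No-deviation condition: (61−16)(δ+…+δ^3) ≥ 76−61, i.e. δ+…+δ^3 ≥ 1/3.
At δ = 2/3: δ+…+δ^3 = 1.4074 ≥ 0.3333.
So cooperation is sustainable.

Yes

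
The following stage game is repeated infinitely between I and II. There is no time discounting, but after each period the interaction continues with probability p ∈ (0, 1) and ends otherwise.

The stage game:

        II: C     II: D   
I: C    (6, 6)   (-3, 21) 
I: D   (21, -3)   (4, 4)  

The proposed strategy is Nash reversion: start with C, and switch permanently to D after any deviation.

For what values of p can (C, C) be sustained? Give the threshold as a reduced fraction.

With no time discounting, the continuation probability p plays the role of the discount factor.
Grim-trigger IC: 6/(1−p) ≥ 21 + 4p/(1−p) ⇒ p ≥ (21−6)/(21−4) = 15/17.

15/17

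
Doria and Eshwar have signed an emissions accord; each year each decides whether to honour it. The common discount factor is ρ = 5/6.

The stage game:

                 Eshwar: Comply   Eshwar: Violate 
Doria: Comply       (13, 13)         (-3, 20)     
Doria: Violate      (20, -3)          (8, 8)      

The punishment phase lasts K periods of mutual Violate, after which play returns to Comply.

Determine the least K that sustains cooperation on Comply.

Need Σ_{k=1}^{K} ρ^k ≥ (20−13)/(13−8) = 1.4000 at ρ = 5/6.
At K = 1 the sum is 0.8333 < 1.4000; at K = 2 it is 1.5278 ≥ 1.4000.
So the minimum punishment length is K = 2.

2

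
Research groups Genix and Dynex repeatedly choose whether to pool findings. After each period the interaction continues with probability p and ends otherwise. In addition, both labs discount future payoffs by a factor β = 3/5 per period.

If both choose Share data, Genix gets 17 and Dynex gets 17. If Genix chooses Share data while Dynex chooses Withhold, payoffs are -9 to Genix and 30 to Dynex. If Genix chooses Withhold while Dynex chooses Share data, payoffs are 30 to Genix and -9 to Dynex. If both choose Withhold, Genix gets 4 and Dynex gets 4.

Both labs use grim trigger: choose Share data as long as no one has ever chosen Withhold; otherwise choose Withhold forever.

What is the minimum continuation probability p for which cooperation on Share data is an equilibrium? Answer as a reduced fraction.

5/6

With continuation probability p and discount β, the effective per-period discount factor is βp.
Grim-trigger IC: βp ≥ (30−17)/(30−4) = 1/2.
So p ≥ (1/2)/(3/5) = 5/6.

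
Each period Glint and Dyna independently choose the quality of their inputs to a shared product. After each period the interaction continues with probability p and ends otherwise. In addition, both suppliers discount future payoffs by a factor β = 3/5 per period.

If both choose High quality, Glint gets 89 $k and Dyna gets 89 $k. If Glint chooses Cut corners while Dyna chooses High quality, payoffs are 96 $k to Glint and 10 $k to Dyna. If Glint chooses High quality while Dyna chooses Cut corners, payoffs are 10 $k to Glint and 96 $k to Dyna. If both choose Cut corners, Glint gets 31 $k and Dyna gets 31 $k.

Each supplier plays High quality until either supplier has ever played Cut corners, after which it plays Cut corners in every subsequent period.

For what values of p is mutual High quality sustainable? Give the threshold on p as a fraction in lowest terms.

7/39

With continuation probability p and discount β, the effective per-period discount factor is βp.
Grim-trigger IC: βp ≥ (96−89)/(96−31) = 7/65.
So p ≥ (7/65)/(3/5) = 7/39.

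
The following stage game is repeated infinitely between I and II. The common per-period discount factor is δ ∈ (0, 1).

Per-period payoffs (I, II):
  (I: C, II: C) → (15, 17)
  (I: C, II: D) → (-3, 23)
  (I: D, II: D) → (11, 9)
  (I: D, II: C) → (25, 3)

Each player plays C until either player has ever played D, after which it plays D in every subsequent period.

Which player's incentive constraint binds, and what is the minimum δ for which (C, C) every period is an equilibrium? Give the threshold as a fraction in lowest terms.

I; δ ≥ 5/7

I's threshold: (25−15)/(25−11) = 5/7.
II's threshold: (23−17)/(23−9) = 3/7.
5/7 > 3/7, so I binds and δ* = 5/7.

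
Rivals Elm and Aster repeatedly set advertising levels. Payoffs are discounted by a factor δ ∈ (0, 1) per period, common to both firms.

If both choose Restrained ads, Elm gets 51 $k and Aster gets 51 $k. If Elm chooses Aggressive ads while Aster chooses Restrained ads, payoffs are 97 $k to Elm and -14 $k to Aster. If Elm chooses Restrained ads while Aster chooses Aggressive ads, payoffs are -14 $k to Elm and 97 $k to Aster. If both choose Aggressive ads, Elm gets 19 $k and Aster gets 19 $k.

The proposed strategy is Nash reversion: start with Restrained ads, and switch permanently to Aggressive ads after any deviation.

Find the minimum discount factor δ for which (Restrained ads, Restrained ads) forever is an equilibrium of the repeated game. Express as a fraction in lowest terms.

23/39

51/(1−δ) ≥ 97 + 19δ/(1−δ)
51 ≥ 97 − 78δ
δ ≥ 46/78 = 23/39.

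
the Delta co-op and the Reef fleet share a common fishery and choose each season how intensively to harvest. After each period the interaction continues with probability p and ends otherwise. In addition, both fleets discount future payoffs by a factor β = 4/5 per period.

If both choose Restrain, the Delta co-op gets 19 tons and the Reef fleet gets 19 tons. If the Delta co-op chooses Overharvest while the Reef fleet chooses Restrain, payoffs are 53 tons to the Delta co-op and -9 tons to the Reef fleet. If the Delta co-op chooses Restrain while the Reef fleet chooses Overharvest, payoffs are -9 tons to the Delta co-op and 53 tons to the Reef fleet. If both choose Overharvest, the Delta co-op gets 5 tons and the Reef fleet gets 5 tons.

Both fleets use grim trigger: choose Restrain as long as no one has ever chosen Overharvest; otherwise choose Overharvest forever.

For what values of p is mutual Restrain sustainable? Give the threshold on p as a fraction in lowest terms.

Expected continuation weight on next period's payoff is β·p = 4/5·p, which plays the role of the discount factor.
Cooperation requires 4/5·p ≥ (53−19)/(53−5) = 17/24, hence p ≥ 85/96.

85/96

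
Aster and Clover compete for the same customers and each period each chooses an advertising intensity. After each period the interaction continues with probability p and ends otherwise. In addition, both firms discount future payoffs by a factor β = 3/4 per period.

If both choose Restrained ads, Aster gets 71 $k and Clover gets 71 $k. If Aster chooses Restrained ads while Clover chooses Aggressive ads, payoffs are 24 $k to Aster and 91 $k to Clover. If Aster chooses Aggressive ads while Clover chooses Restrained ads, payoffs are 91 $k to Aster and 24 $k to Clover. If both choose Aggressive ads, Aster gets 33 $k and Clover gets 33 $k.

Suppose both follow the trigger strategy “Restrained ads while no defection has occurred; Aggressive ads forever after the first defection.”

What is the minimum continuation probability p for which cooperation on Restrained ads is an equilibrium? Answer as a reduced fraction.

40/87

Expected continuation weight on next period's payoff is β·p = 3/4·p, which plays the role of the discount factor.
Cooperation requires 3/4·p ≥ (91−71)/(91−33) = 10/29, hence p ≥ 40/87.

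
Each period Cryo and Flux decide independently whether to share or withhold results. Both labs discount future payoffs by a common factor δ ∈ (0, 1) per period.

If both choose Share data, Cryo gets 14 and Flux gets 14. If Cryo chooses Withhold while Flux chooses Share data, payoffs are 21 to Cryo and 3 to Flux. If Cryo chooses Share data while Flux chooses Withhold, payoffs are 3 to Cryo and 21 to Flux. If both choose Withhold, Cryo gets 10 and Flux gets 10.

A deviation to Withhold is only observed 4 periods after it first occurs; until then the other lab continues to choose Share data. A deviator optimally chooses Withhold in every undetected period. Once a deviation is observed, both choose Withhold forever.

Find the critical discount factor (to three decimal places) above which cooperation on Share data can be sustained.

The best deviation is to choose Withhold for all 4 undetected periods, earning 21 each, then 10 forever once detected.
Deviation value: 21(1−δ^4)/(1−δ) + 10δ^4/(1−δ); cooperation value: 14/(1−δ).
IC: 14 ≥ 21(1−δ^4) + 10δ^4 = 21 − 11δ^4.
So δ^4 ≥ 7/11, giving δ ≥ (7/11)^(1/4) ≈ 0.893.

0.893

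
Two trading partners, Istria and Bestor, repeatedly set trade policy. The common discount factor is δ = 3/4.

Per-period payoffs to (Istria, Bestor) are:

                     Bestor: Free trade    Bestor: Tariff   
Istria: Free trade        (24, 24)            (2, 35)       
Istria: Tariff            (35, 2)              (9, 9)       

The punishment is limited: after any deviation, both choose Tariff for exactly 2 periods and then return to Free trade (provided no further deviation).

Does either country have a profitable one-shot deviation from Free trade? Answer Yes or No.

No

Comparing payoff streams over the 3 periods until play realigns: cooperate → 24(1+δ+…+δ^2); deviate → 35 + 9(δ+…+δ^2).
Cooperation is sustained iff (24−9)(δ+…+δ^2) ≥ 35−24.
δ+…+δ^2 = 3/4·(1−(3/4)^2)/(1−3/4) = 1.3125, and (35−24)/(24−9) = 0.7333.
1.3125 ≥ 0.7333, so cooperation is sustainable.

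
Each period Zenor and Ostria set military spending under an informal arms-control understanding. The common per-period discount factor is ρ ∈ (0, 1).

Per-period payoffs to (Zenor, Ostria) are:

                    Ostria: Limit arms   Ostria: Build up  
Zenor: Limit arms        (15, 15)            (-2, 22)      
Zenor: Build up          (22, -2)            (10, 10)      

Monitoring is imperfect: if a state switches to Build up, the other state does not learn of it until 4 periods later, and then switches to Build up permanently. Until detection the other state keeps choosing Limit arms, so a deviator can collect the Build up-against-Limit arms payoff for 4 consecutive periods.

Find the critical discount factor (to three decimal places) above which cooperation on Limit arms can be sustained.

0.874

The best deviation is to choose Build up for all 4 undetected periods, earning 22 each, then 10 forever once detected.
Deviation value: 22(1−ρ^4)/(1−ρ) + 10ρ^4/(1−ρ); cooperation value: 15/(1−ρ).
IC: 15 ≥ 22(1−ρ^4) + 10ρ^4 = 22 − 12ρ^4.
So ρ^4 ≥ 7/12, giving ρ ≥ (7/12)^(1/4) ≈ 0.874.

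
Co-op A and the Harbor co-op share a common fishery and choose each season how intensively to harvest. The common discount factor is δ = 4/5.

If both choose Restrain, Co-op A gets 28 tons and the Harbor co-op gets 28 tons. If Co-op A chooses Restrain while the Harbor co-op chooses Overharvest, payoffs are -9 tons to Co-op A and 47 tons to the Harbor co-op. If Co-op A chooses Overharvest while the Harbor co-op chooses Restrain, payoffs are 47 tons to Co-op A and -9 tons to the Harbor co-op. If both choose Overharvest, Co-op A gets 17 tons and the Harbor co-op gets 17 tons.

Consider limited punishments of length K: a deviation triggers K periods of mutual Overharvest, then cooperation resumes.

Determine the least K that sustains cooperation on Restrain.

3

IC: δ(1−δ^K)/(1−δ) ≥ (47−28)/(28−17) = 19/11.
With δ = 4/5: need 1 − δ^K ≥ 19/11·(1−4/5)/(4/5), i.e. δ^K ≤ 0.5682.
Since (4/5)^2 = 0.6400 and (4/5)^3 = 0.5120, the smallest such K is 3.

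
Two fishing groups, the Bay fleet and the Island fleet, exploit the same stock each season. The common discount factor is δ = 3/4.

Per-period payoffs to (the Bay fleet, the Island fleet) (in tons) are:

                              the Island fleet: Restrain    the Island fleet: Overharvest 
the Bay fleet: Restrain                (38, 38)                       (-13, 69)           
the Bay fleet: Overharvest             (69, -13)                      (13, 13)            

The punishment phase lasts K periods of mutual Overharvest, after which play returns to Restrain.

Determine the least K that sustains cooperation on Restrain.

IC: δ(1−δ^K)/(1−δ) ≥ (69−38)/(38−13) = 31/25.
With δ = 3/4: need 1 − δ^K ≥ 31/25·(1−3/4)/(3/4), i.e. δ^K ≤ 0.5867.
Since (3/4)^1 = 0.7500 and (3/4)^2 = 0.5625, the smallest such K is 2.

2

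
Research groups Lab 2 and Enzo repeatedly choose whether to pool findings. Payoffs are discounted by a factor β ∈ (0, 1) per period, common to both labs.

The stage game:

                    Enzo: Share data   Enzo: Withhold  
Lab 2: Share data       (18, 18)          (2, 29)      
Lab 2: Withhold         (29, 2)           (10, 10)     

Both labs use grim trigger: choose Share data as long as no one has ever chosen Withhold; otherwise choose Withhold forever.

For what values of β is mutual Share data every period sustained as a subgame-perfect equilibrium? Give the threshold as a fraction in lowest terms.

11/19

One-period gain from deviating is 29 − 18 = 11. The loss is 18 − 10 = 8 in every subsequent period, with present value 8·β/(1−β).
Deviation is unprofitable when 8·β/(1−β) ≥ 11, i.e. β/(1−β) ≥ 11/8.
Equivalently β ≥ 11/(11+8) = 11/19.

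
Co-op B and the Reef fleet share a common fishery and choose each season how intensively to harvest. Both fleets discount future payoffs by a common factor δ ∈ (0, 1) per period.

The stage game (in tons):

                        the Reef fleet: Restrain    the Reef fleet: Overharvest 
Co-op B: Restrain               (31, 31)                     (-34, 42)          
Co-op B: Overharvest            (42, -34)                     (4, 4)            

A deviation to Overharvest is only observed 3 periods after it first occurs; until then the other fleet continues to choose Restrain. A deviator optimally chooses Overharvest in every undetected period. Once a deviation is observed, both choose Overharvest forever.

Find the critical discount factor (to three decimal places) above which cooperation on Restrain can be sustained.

The best deviation is to choose Overharvest for all 3 undetected periods, earning 42 each, then 4 forever once detected.
Deviation value: 42(1−δ^3)/(1−δ) + 4δ^3/(1−δ); cooperation value: 31/(1−δ).
IC: 31 ≥ 42(1−δ^3) + 4δ^3 = 42 − 38δ^3.
So δ^3 ≥ 11/38, giving δ ≥ (11/38)^(1/3) ≈ 0.662.

0.662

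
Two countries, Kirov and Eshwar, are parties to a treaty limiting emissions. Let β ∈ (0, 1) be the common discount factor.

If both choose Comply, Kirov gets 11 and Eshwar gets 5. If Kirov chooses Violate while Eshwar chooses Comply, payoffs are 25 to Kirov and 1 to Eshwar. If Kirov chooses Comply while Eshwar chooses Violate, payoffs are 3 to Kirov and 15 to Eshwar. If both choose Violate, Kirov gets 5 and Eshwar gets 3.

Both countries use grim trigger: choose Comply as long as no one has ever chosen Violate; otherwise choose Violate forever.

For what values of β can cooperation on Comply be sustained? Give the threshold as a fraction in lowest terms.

Kirov: cooperation gives 11 each period; deviation gives 25 once then 5 forever.
  11/(1−β) ≥ 25 + 5β/(1−β) ⇒ β ≥ 14/20 = 7/10.
Eshwar: cooperation gives 5 each period; deviation gives 15 once then 3 forever.
  β ≥ 10/12 = 5/6.
Both must hold, so the binding constraint is Eshwar's: β ≥ 5/6.

5/6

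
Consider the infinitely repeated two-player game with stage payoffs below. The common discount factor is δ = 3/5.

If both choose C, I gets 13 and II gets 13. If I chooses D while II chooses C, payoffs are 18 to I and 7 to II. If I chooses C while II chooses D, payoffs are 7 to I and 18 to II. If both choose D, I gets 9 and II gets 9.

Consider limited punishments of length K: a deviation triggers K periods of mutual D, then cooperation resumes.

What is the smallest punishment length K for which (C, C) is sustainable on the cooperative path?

Need Σ_{k=1}^{K} δ^k ≥ (18−13)/(13−9) = 1.2500 at δ = 3/5.
At K = 3 the sum is 1.1760 < 1.2500; at K = 4 it is 1.3056 ≥ 1.2500.
So the minimum punishment length is K = 4.

4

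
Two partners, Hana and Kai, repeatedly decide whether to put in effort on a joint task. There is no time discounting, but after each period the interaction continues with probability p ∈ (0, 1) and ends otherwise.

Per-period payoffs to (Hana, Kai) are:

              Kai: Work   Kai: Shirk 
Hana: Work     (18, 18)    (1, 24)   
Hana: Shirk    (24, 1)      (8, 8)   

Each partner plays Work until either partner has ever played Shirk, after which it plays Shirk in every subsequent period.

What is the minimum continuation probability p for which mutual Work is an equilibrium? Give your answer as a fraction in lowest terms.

3/8

Expected cooperation value is 18 + p·18 + p²·18 + … = 18/(1−p); deviation gives 24 + p·8/(1−p).
18 ≥ 24(1−p) + 8p ⇒ 16p ≥ 6 ⇒ p ≥ 6/16 = 3/8.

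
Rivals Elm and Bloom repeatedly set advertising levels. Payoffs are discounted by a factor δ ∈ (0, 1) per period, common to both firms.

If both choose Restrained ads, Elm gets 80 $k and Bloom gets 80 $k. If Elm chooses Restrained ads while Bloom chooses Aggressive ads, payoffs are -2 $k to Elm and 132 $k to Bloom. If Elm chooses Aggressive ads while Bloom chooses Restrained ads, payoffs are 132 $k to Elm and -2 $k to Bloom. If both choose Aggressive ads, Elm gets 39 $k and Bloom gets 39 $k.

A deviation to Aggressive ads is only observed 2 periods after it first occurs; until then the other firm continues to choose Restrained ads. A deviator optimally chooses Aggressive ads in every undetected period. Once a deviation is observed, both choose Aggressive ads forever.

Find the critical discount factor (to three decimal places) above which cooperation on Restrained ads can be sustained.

A deviator earns 132 for 2 periods, then 39 forever; cooperating earns 80 forever. Multiplying the IC by (1−δ):
80 ≥ 132(1−δ^2) + 39δ^2, so 93·δ^2 ≥ 52 and δ^2 ≥ 52/93.
δ ≥ (52/93)^(1/2) ≈ 0.748.

0.748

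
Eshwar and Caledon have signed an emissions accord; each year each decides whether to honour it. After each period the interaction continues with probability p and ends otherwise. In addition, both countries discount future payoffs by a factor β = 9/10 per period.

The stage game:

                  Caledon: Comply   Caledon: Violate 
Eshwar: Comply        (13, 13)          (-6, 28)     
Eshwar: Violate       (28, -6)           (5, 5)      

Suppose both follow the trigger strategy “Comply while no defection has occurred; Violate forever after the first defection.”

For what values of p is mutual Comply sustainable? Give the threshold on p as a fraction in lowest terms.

Expected continuation weight on next period's payoff is β·p = 9/10·p, which plays the role of the discount factor.
Cooperation requires 9/10·p ≥ (28−13)/(28−5) = 15/23, hence p ≥ 50/69.

50/69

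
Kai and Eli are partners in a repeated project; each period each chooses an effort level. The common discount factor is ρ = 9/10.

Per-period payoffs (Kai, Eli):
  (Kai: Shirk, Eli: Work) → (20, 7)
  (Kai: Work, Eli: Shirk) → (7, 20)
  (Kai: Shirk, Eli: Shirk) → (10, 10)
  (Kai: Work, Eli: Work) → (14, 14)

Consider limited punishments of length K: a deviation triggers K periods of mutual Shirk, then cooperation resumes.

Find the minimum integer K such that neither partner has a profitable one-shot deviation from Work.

IC: ρ(1−ρ^K)/(1−ρ) ≥ (20−14)/(14−10) = 3/2.
With ρ = 9/10: need 1 − ρ^K ≥ 3/2·(1−9/10)/(9/10), i.e. ρ^K ≤ 0.8333.
Since (9/10)^1 = 0.9000 and (9/10)^2 = 0.8100, the smallest such K is 2.

2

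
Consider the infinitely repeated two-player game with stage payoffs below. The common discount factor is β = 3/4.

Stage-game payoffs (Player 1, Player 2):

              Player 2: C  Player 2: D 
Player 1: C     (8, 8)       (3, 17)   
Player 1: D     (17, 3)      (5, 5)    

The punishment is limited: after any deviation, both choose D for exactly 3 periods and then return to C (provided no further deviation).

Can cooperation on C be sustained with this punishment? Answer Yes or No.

A one-shot deviation gives 17 now, then 5 for 3 periods, then back to 8.
Gain from deviating: (17−8) today; loss: (8−5) in each of the next 3 periods.
No-deviation condition: (8−5)(β+…+β^3) ≥ 17−8, i.e. β+…+β^3 ≥ 3.
At β = 3/4: β+…+β^3 = 1.7344 < 3.0000.
So cooperation is not sustainable.

No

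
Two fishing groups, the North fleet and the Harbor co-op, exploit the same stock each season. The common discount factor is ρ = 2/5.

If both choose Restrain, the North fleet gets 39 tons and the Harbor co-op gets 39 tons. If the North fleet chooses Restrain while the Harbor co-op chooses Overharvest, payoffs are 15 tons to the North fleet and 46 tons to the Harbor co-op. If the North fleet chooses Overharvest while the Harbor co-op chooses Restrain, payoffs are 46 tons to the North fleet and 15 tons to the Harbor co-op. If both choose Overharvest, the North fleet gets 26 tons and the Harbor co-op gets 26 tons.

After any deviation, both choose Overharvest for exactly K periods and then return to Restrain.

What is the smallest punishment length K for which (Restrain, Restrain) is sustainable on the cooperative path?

2

No profitable deviation requires (39−26)(ρ+…+ρ^K) ≥ 46−39, i.e. ρ+…+ρ^K ≥ 7/13 ≈ 0.5385.
With ρ = 2/5, the partial sums are K=1: 0.4000, K=2: 0.5600.
K = 2 is the first length at which the sum reaches 0.5385.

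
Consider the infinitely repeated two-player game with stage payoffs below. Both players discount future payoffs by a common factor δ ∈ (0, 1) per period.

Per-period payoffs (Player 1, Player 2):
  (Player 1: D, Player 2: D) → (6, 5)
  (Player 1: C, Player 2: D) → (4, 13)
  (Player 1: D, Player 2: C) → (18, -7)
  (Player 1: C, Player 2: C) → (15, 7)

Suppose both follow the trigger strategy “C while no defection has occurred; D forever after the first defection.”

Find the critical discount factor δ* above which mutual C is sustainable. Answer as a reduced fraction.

3/4

Player 1's threshold: (18−15)/(18−6) = 1/4.
Player 2's threshold: (13−7)/(13−5) = 3/4.
1/4 < 3/4, so Player 2 binds and δ* = 3/4.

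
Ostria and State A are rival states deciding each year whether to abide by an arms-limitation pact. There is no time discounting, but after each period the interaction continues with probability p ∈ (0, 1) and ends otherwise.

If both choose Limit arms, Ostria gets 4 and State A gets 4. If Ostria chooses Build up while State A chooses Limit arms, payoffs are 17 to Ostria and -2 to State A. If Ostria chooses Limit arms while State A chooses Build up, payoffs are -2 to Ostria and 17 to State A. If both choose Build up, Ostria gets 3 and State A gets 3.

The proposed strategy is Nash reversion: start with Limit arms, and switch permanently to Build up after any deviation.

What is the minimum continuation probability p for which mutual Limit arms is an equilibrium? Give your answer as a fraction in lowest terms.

13/14

Expected cooperation value is 4 + p·4 + p²·4 + … = 4/(1−p); deviation gives 17 + p·3/(1−p).
4 ≥ 17(1−p) + 3p ⇒ 14p ≥ 13 ⇒ p ≥ 13/14.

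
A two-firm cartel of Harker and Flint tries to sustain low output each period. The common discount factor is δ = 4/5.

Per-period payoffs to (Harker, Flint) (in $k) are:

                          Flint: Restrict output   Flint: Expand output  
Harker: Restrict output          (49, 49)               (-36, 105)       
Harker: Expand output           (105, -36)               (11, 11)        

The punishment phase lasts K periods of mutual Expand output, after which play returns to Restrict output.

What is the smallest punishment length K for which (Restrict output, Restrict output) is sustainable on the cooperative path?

No profitable deviation requires (49−11)(δ+…+δ^K) ≥ 105−49, i.e. δ+…+δ^K ≥ 28/19 ≈ 1.4737.
With δ = 4/5, the partial sums are K=1: 0.8000, K=2: 1.4400, K=3: 1.9520.
K = 3 is the first length at which the sum reaches 1.4737.

3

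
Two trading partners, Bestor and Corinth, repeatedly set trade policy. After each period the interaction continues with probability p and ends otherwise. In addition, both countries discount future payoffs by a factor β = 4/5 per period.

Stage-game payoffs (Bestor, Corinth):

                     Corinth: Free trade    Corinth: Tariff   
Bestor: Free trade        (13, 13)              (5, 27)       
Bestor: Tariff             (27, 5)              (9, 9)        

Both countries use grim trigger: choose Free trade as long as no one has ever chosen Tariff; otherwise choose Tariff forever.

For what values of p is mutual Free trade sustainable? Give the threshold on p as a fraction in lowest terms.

35/36

With continuation probability p and discount β, the effective per-period discount factor is βp.
Grim-trigger IC: βp ≥ (27−13)/(27−9) = 7/9.
So p ≥ (7/9)/(4/5) = 35/36.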